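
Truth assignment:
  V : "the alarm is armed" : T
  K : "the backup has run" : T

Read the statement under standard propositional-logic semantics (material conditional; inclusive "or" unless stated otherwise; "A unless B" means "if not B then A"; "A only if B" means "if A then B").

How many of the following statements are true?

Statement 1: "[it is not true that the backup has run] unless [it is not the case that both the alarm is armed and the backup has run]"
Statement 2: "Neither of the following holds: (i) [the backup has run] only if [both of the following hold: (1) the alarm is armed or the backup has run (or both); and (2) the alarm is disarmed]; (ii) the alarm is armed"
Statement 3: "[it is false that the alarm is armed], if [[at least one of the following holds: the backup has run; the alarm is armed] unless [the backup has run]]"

Statement 1: Formalization: not K or (V nand K)

not K = not True = False
V nand K = True nand True = False
not K or (V nand K) = False or False = False
Thus Statement 1 is false.

Statement 2: In symbols: (K -> ((V or K) and not V)) nor V

V or K = True or True = True
not V = not True = False
(V or K) and not V = True and False = False
K -> ((V or K) and not V) = True -> False = False
(K -> ((V or K) and not V)) nor V = False nor True = False
Hence Statement 2 is false.

Statement 3: Formalization: ((K or V) or K) -> not V

K or V = True or True = True
(K or V) or K = True or True = True
not V = not True = False
((K or V) or K) -> not V = True -> False = False
Hence Statement 3 is false.

True statements: 0 (none).

0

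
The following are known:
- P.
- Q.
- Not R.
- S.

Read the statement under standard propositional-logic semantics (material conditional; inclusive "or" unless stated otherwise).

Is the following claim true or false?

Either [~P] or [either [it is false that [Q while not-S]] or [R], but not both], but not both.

True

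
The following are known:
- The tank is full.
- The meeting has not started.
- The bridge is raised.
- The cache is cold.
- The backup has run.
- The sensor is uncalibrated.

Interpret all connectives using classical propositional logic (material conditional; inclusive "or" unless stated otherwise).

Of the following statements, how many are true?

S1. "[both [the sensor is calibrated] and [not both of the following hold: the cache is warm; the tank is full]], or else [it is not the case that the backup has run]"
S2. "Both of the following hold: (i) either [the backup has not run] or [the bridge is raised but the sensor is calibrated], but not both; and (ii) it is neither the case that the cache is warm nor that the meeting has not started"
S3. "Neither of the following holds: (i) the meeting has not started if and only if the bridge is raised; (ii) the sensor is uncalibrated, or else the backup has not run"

Let R = "the sensor is calibrated" (F), V = "the cache is warm" (F), L = "the tank is full" (T), G = "the backup has run" (T), N = "the bridge is raised" (T), U = "the meeting has started" (F).

S1: In symbols: (R & (V nand L)) | ~G

V nand L = F nand T = T
R & (V nand L) = F & T = F
~G = ~T = F
(R & (V nand L)) | ~G = F | F = F
So S1 is false.

S2: This is (~G xor (N & R)) & (V nor ~U).

~G = ~T = F
N & R = T & F = F
~G xor (N & R) = F xor F = F
~U = ~F = T
V nor ~U = F nor T = F
(~G xor (N & R)) & (V nor ~U) = F & F = F
Thus S2 is false.

S3: Formalization: (~U <-> N) nor (~R | ~G)

~U = ~F = T
~U <-> N = T <-> T = T
~R = ~F = T
~G = ~T = F
~R | ~G = T | F = T
(~U <-> N) nor (~R | ~G) = T nor T = F
Hence S3 is false.

True statements: 0 (none).

0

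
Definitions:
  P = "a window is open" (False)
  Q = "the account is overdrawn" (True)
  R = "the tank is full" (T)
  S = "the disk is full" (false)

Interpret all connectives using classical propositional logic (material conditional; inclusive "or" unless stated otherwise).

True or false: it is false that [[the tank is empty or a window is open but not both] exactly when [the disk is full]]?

In symbols: ~((~R xor P) <-> S)

~R = ~T = F
~R xor P = F xor F = F
(~R xor P) <-> S = F <-> F = T
~((~R xor P) <-> S) = ~T = F

False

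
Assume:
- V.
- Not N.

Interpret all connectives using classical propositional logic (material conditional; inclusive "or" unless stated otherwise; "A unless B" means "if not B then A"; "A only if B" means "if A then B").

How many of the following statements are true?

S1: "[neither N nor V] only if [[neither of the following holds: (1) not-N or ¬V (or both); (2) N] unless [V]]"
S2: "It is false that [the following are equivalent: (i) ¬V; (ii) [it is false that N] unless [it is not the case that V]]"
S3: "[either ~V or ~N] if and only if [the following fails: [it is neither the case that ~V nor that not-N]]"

3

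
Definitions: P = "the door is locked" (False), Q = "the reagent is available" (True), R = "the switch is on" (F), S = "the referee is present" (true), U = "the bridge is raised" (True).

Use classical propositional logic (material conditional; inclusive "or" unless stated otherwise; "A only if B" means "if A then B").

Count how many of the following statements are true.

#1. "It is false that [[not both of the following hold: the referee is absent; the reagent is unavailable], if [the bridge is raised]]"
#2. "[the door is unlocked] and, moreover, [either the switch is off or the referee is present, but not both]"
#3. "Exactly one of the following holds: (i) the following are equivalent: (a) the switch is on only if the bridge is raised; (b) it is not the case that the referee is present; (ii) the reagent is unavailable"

0

#1: Parsed as not (U -> (not S nand not Q))

not S = not True = False
not Q = not True = False
not S nand not Q = False nand False = True
U -> (not S nand not Q) = True -> True = True
not (U -> (not S nand not Q)) = not True = False
So #1 is false.

#2: Parsed as not P and (not R xor S)

not P = not False = True
not R = not False = True
not R xor S = True xor True = False
not P and (not R xor S) = True and False = False
Hence #2 is false.

#3: In symbols: ((R -> U) iff not S) xor not Q

R -> U = False -> True = True
not S = not True = False
(R -> U) iff not S = True iff False = False
not Q = not True = False
((R -> U) iff not S) xor not Q = False xor False = False
Hence #3 is false.

0 of the 3 statements are true (none).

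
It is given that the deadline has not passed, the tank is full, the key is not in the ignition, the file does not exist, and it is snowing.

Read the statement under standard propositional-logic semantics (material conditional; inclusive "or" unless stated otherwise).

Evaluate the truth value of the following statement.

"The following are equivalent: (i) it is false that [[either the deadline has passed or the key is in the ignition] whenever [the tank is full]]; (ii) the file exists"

Let S = "the tank is full" (T), M = "the deadline has passed" (F), Q = "the key is in the ignition" (F), W = "the file exists" (F).
Formalization: ¬(S → (M ∨ Q)) ↔ W

M ∨ Q = F ∨ F = F
S → (M ∨ Q) = T → F = F
¬(S → (M ∨ Q)) = ¬F = T
¬(S → (M ∨ Q)) ↔ W = T ↔ F = F

false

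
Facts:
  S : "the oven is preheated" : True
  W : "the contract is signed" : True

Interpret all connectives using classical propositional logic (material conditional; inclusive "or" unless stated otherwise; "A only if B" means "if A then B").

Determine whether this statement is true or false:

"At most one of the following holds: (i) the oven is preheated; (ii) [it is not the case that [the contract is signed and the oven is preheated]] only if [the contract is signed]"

Values: S=True, W=True.
In symbols: S nand (not (W and S) -> W)

W and S = True and True = True
not (W and S) = not True = False
not (W and S) -> W = False -> True = True
S nand (not (W and S) -> W) = True nand True = False

False.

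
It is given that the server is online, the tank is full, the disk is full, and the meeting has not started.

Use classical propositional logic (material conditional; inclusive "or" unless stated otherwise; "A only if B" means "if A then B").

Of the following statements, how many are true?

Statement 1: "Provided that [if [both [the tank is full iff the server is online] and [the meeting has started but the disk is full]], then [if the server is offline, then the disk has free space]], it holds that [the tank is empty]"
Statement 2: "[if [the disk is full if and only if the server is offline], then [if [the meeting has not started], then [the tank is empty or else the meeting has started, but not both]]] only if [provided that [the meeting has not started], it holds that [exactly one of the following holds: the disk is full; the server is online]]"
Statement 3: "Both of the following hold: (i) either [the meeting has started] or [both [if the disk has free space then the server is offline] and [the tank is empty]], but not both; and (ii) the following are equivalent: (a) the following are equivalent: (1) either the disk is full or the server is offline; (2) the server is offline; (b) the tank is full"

Let Q = "the tank is full" (T), P = "the server is online" (T), S = "the meeting has started" (F), R = "the disk is full" (T).

Statement 1: This is (((Q <-> P) & (S & R)) -> (~P -> ~R)) -> ~Q.

Q <-> P = T <-> T = T
S & R = F & T = F
(Q <-> P) & (S & R) = T & F = F
~P = ~T = F
~R = ~T = F
~P -> ~R = F -> F = T
((Q <-> P) & (S & R)) -> (~P -> ~R) = F -> T = T
~Q = ~T = F
(((Q <-> P) & (S & R)) -> (~P -> ~R)) -> ~Q = T -> F = F
Hence Statement 1 is false.

Statement 2: Formalization: ((R <-> ~P) -> (~S -> (~Q xor S))) -> (~S -> (R xor P))

~P = ~T = F
R <-> ~P = T <-> F = F
~S = ~F = T
~Q = ~T = F
~Q xor S = F xor F = F
~S -> (~Q xor S) = T -> F = F
(R <-> ~P) -> (~S -> (~Q xor S)) = F -> F = T
~S = ~F = T
R xor P = T xor T = F
~S -> (R xor P) = T -> F = F
((R <-> ~P) -> (~S -> (~Q xor S))) -> (~S -> (R xor P)) = T -> F = F
So Statement 2 is false.

Statement 3: Formalization: (S xor ((~R -> ~P) & ~Q)) & (((R | ~P) <-> ~P) <-> Q)

~R = ~T = F
~P = ~T = F
~R -> ~P = F -> F = T
~Q = ~T = F
(~R -> ~P) & ~Q = T & F = F
S xor ((~R -> ~P) & ~Q) = F xor F = F
~P = ~T = F
R | ~P = T | F = T
~P = ~T = F
(R | ~P) <-> ~P = T <-> F = F
((R | ~P) <-> ~P) <-> Q = F <-> T = F
(S xor ((~R -> ~P) & ~Q)) & (((R | ~P) <-> ~P) <-> Q) = F & F = F
So Statement 3 is false.

Count: 0.

0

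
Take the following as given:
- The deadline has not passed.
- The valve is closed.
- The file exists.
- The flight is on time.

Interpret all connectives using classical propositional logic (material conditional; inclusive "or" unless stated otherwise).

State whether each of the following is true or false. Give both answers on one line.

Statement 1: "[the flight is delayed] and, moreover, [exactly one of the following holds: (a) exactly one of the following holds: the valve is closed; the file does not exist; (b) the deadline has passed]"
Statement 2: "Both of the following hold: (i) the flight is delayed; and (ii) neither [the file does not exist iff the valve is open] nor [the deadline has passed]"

Let S = "the flight is delayed" (F), Q = "the valve is open" (F), R = "the file exists" (T), P = "the deadline has passed" (F).

Statement 1: This is S ∧ ((¬Q ⊕ ¬R) ⊕ P).

¬Q = ¬F = T
¬R = ¬T = F
¬Q ⊕ ¬R = T ⊕ F = T
(¬Q ⊕ ¬R) ⊕ P = T ⊕ F = T
S ∧ ((¬Q ⊕ ¬R) ⊕ P) = F ∧ T = F
Thus Statement 1 is false.

Statement 2: This is S ∧ ((¬R ↔ Q) ↓ P).

¬R = ¬T = F
¬R ↔ Q = F ↔ F = T
(¬R ↔ Q) ↓ P = T ↓ F = F
S ∧ ((¬R ↔ Q) ↓ P) = F ∧ F = F
Hence Statement 2 is false.

Statement 1 False; Statement 2 False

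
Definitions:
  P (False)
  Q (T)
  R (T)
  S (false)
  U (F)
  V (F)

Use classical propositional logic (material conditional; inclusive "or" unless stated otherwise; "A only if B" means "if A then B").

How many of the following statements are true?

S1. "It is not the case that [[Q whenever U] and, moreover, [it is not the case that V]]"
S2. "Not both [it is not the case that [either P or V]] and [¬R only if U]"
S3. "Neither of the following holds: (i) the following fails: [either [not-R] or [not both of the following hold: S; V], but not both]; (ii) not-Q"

S1: This is ¬((U → Q) ∧ ¬V).

U → Q = F → T = T
¬V = ¬F = T
(U → Q) ∧ ¬V = T ∧ T = T
¬((U → Q) ∧ ¬V) = ¬T = F
So S1 is false.

S2: Formalization: ¬(P ∨ V) ↑ (¬R → U)

P ∨ V = F ∨ F = F
¬(P ∨ V) = ¬F = T
¬R = ¬T = F
¬R → U = F → F = T
¬(P ∨ V) ↑ (¬R → U) = T ↑ T = F
Thus S2 is false.

S3: This is ¬(¬R ⊕ (S ↑ V)) ↓ ¬Q.

¬R = ¬T = F
S ↑ V = F ↑ F = T
¬R ⊕ (S ↑ V) = F ⊕ T = T
¬(¬R ⊕ (S ↑ V)) = ¬T = F
¬Q = ¬T = F
¬(¬R ⊕ (S ↑ V)) ↓ ¬Q = F ↓ F = T
Hence S3 is true.

True statements: 1 (S3).

1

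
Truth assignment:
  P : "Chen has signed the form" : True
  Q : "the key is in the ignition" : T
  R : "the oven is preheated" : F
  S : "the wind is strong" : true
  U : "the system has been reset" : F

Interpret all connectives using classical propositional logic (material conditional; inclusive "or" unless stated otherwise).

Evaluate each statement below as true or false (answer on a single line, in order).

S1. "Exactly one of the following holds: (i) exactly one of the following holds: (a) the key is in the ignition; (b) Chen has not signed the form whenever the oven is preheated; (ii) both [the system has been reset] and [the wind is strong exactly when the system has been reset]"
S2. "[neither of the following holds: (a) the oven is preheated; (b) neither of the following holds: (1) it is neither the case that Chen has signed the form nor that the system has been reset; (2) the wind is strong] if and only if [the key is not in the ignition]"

S1 F / S2 F

S1: Formalization: (Q ⊕ (R → ¬P)) ⊕ (U ∧ (S ↔ U))

¬P = ¬T = F
R → ¬P = F → F = T
Q ⊕ (R → ¬P) = T ⊕ T = F
S ↔ U = T ↔ F = F
U ∧ (S ↔ U) = F ∧ F = F
(Q ⊕ (R → ¬P)) ⊕ (U ∧ (S ↔ U)) = F ⊕ F = F
Thus S1 is false.

S2: In symbols: (R ↓ ((P ↓ U) ↓ S)) ↔ ¬Q

P ↓ U = T ↓ F = F
(P ↓ U) ↓ S = F ↓ T = F
R ↓ ((P ↓ U) ↓ S) = F ↓ F = T
¬Q = ¬T = F
(R ↓ ((P ↓ U) ↓ S)) ↔ ¬Q = T ↔ F = F
So S2 is false.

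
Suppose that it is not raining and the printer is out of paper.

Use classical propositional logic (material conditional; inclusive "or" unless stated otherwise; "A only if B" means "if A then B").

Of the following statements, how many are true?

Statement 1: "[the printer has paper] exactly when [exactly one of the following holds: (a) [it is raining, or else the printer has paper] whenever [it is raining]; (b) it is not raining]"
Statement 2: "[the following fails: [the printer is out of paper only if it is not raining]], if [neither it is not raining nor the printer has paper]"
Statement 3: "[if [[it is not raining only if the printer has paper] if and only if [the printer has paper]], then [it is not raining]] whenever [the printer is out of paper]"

Let D = "the printer has paper" (F), R = "it is raining" (F).

Statement 1: This is D ↔ ((R → (R ∨ D)) ⊕ ¬R).

R ∨ D = F ∨ F = F
R → (R ∨ D) = F → F = T
¬R = ¬F = T
(R → (R ∨ D)) ⊕ ¬R = T ⊕ T = F
D ↔ ((R → (R ∨ D)) ⊕ ¬R) = F ↔ F = T
So Statement 1 is true.

Statement 2: This is (¬R ↓ D) → ¬(¬D → ¬R).

¬R = ¬F = T
¬R ↓ D = T ↓ F = F
¬D = ¬F = T
¬R = ¬F = T
¬D → ¬R = T → T = T
¬(¬D → ¬R) = ¬T = F
(¬R ↓ D) → ¬(¬D → ¬R) = F → F = T
Thus Statement 2 is true.

Statement 3: Parsed as ¬D → (((¬R → D) ↔ D) → ¬R)

¬D = ¬F = T
¬R = ¬F = T
¬R → D = T → F = F
(¬R → D) ↔ D = F ↔ F = T
¬R = ¬F = T
((¬R → D) ↔ D) → ¬R = T → T = T
¬D → (((¬R → D) ↔ D) → ¬R) = T → T = T
So Statement 3 is true.

True statements: 3 (Statement 1, Statement 2, Statement 3).

3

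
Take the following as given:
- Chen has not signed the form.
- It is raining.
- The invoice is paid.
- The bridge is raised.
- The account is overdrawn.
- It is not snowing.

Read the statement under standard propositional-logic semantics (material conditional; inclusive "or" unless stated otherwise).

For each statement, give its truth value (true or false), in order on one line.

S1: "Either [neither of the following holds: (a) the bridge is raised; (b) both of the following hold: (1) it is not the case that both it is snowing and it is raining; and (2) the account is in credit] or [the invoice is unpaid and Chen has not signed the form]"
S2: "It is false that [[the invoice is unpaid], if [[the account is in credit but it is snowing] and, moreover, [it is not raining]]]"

Let Q = "the bridge is raised" (True), D = "it is snowing" (False), M = "it is raining" (True), N = "the account is overdrawn" (True), H = "the invoice is paid" (True), S = "Chen has signed the form" (False).

S1: Formalization: (Q nor ((D nand M) and not N)) or (not H and not S)

D nand M = False nand True = True
not N = not True = False
(D nand M) and not N = True and False = False
Q nor ((D nand M) and not N) = True nor False = False
not H = not True = False
not S = not False = True
not H and not S = False and True = False
(Q nor ((D nand M) and not N)) or (not H and not S) = False or False = False
So S1 is false.

S2: Parsed as not (((not N and D) and not M) -> not H)

not N = not True = False
not N and D = False and False = False
not M = not True = False
(not N and D) and not M = False and False = False
not H = not True = False
((not N and D) and not M) -> not H = False -> False = True
not (((not N and D) and not M) -> not H) = not True = False
So S2 is false.

S1 False, S2 False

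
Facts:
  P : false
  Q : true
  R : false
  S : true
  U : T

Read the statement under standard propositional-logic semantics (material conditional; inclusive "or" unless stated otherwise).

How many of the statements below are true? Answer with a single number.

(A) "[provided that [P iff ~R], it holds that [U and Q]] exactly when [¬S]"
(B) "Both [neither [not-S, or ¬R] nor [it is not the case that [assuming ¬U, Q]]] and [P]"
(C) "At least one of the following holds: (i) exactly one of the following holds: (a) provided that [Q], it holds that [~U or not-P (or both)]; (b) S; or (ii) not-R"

1

(A): Formalization: ((P ↔ ¬R) → (U ∧ Q)) ↔ ¬S

¬R = ¬F = T
P ↔ ¬R = F ↔ T = F
U ∧ Q = T ∧ T = T
(P ↔ ¬R) → (U ∧ Q) = F → T = T
¬S = ¬T = F
((P ↔ ¬R) → (U ∧ Q)) ↔ ¬S = T ↔ F = F
Thus (A) is false.

(B): This is ((¬S ∨ ¬R) ↓ ¬(¬U → Q)) ∧ P.

¬S = ¬T = F
¬R = ¬F = T
¬S ∨ ¬R = F ∨ T = T
¬U = ¬T = F
¬U → Q = F → T = T
¬(¬U → Q) = ¬T = F
(¬S ∨ ¬R) ↓ ¬(¬U → Q) = T ↓ F = F
((¬S ∨ ¬R) ↓ ¬(¬U → Q)) ∧ P = F ∧ F = F
So (B) is false.

(C): Formalization: ((Q → (¬U ∨ ¬P)) ⊕ S) ∨ ¬R

¬U = ¬T = F
¬P = ¬F = T
¬U ∨ ¬P = F ∨ T = T
Q → (¬U ∨ ¬P) = T → T = T
(Q → (¬U ∨ ¬P)) ⊕ S = T ⊕ T = F
¬R = ¬F = T
((Q → (¬U ∨ ¬P)) ⊕ S) ∨ ¬R = F ∨ T = T
So (C) is true.

1 of the 3 statements is true.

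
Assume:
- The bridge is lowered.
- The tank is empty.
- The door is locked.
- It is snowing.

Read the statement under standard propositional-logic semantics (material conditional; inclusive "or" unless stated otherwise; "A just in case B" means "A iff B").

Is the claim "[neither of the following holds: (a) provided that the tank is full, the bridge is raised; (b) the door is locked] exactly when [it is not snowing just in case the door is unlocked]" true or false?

false

Let G = "the tank is full" (False), S = "the bridge is raised" (False), H = "the door is locked" (True), D = "it is snowing" (True).
This is ((G -> S) nor H) iff (not D iff not H).

G -> S = False -> False = True
(G -> S) nor H = True nor True = False
not D = not True = False
not H = not True = False
not D iff not H = False iff False = True
((G -> S) nor H) iff (not D iff not H) = False iff True = False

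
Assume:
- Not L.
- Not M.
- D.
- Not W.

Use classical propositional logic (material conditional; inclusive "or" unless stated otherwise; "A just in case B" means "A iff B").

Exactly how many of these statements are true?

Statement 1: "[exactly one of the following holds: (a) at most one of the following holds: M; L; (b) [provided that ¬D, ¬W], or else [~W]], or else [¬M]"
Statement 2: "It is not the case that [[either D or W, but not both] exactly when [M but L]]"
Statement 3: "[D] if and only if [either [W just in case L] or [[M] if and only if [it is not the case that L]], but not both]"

Statement 1: Formalization: ((M nand L) xor ((not D -> not W) or not W)) or not M

M nand L = False nand False = True
not D = not True = False
not W = not False = True
not D -> not W = False -> True = True
not W = not False = True
(not D -> not W) or not W = True or True = True
(M nand L) xor ((not D -> not W) or not W) = True xor True = False
not M = not False = True
((M nand L) xor ((not D -> not W) or not W)) or not M = False or True = True
So Statement 1 is true.

Statement 2: This is not ((D xor W) iff (M and L)).

D xor W = True xor False = True
M and L = False and False = False
(D xor W) iff (M and L) = True iff False = False
not ((D xor W) iff (M and L)) = not False = True
Thus Statement 2 is true.

Statement 3: This is D iff ((W iff L) xor (M iff not L)).

W iff L = False iff False = True
not L = not False = True
M iff not L = False iff True = False
(W iff L) xor (M iff not L) = True xor False = True
D iff ((W iff L) xor (M iff not L)) = True iff True = True
Thus Statement 3 is true.

True statements: 3.

3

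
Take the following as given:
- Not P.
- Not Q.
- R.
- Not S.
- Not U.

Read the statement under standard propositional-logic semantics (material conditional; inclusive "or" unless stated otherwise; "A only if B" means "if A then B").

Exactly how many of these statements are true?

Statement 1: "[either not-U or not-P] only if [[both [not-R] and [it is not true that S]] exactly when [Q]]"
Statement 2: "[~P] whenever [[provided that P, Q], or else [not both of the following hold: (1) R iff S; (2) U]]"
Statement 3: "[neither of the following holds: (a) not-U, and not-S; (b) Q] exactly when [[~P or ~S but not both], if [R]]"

3

Statement 1: This is (¬U ∨ ¬P) → ((¬R ∧ ¬S) ↔ Q).

¬U = ¬F = T
¬P = ¬F = T
¬U ∨ ¬P = T ∨ T = T
¬R = ¬T = F
¬S = ¬F = T
¬R ∧ ¬S = F ∧ T = F
(¬R ∧ ¬S) ↔ Q = F ↔ F = T
(¬U ∨ ¬P) → ((¬R ∧ ¬S) ↔ Q) = T → T = T
Thus Statement 1 is true.

Statement 2: Formalization: ((P → Q) ∨ ((R ↔ S) ↑ U)) → ¬P

P → Q = F → F = T
R ↔ S = T ↔ F = F
(R ↔ S) ↑ U = F ↑ F = T
(P → Q) ∨ ((R ↔ S) ↑ U) = T ∨ T = T
¬P = ¬F = T
((P → Q) ∨ ((R ↔ S) ↑ U)) → ¬P = T → T = T
Hence Statement 2 is true.

Statement 3: This is ((¬U ∧ ¬S) ↓ Q) ↔ (R → (¬P ⊕ ¬S)).

¬U = ¬F = T
¬S = ¬F = T
¬U ∧ ¬S = T ∧ T = T
(¬U ∧ ¬S) ↓ Q = T ↓ F = F
¬P = ¬F = T
¬S = ¬F = T
¬P ⊕ ¬S = T ⊕ T = F
R → (¬P ⊕ ¬S) = T → F = F
((¬U ∧ ¬S) ↓ Q) ↔ (R → (¬P ⊕ ¬S)) = F ↔ F = T
Hence Statement 3 is true.

3 of the 3 statements are true (Statement 1, Statement 2, Statement 3).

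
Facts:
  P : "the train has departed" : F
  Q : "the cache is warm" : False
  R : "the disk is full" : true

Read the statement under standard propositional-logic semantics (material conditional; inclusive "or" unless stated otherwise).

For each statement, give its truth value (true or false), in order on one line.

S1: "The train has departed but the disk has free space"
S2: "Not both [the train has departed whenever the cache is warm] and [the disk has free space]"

S1: In symbols: P and not R

not R = not True = False
P and not R = False and False = False
Hence S1 is false.

S2: Parsed as (Q -> P) nand not R

Q -> P = False -> False = True
not R = not True = False
(Q -> P) nand not R = True nand False = True
Thus S2 is true.

S1 F / S2 T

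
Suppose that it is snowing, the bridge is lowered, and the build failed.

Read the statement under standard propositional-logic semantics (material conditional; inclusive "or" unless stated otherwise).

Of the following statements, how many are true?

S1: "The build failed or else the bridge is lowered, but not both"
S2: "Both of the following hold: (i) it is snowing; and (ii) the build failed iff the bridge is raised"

Let M = "the build passed" (F), Q = "the bridge is raised" (F), R = "it is snowing" (T).

S1: In symbols: ~M xor ~Q

~M = ~F = T
~Q = ~F = T
~M xor ~Q = T xor T = F
Hence S1 is false.

S2: In symbols: R & (~M <-> Q)

~M = ~F = T
~M <-> Q = T <-> F = F
R & (~M <-> Q) = T & F = F
Hence S2 is false.

Count: 0.

0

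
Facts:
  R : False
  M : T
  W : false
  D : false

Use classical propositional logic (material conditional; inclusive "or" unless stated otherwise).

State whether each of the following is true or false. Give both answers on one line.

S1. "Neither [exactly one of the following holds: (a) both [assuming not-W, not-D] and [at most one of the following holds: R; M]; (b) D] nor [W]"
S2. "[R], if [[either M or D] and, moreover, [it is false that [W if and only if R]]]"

S1 F; S2 T

S1: Formalization: (((¬W → ¬D) ∧ (R ↑ M)) ⊕ D) ↓ W

¬W = ¬F = T
¬D = ¬F = T
¬W → ¬D = T → T = T
R ↑ M = F ↑ T = T
(¬W → ¬D) ∧ (R ↑ M) = T ∧ T = T
((¬W → ¬D) ∧ (R ↑ M)) ⊕ D = T ⊕ F = T
(((¬W → ¬D) ∧ (R ↑ M)) ⊕ D) ↓ W = T ↓ F = F
Thus S1 is false.

S2: This is ((M ∨ D) ∧ ¬(W ↔ R)) → R.

M ∨ D = T ∨ F = T
W ↔ R = F ↔ F = T
¬(W ↔ R) = ¬T = F
(M ∨ D) ∧ ¬(W ↔ R) = T ∧ F = F
((M ∨ D) ∧ ¬(W ↔ R)) → R = F → F = T
Hence S2 is true.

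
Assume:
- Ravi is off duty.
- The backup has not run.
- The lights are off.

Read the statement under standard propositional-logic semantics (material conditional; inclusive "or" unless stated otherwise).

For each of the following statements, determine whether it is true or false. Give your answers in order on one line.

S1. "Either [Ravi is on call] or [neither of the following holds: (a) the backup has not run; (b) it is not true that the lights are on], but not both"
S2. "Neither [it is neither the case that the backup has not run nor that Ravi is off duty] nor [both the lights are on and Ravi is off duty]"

S1 False; S2 True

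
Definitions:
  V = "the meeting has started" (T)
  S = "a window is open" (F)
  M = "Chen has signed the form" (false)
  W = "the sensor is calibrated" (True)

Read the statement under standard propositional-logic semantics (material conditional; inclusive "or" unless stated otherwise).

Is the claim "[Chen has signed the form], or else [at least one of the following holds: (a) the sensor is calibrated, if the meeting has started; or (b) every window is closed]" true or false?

True.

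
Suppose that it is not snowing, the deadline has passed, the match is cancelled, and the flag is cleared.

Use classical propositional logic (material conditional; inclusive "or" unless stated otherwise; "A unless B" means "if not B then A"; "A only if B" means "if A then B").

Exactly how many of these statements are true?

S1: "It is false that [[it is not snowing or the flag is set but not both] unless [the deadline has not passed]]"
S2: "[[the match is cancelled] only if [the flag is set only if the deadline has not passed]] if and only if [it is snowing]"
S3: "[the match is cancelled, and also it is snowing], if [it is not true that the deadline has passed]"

1

Let P = "it is snowing" (False), S = "the flag is set" (False), Q = "the deadline has passed" (True), R = "the match is cancelled" (True).

S1: This is not ((not P xor S) or not Q).

not P = not False = True
not P xor S = True xor False = True
not Q = not True = False
(not P xor S) or not Q = True or False = True
not ((not P xor S) or not Q) = not True = False
So S1 is false.

S2: Formalization: (R -> (S -> not Q)) iff P

not Q = not True = False
S -> not Q = False -> False = True
R -> (S -> not Q) = True -> True = True
(R -> (S -> not Q)) iff P = True iff False = False
So S2 is false.

S3: In symbols: not Q -> (R and P)

not Q = not True = False
R and P = True and False = False
not Q -> (R and P) = False -> False = True
Hence S3 is true.

Count: 1.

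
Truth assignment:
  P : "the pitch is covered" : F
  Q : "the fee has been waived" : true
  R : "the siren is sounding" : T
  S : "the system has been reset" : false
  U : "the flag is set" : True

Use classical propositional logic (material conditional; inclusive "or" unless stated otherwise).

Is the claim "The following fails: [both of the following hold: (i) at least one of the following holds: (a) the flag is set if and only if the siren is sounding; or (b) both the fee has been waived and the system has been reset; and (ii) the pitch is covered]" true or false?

In symbols: not (((U iff R) or (Q and S)) and P)

U iff R = True iff True = True
Q and S = True and False = False
(U iff R) or (Q and S) = True or False = True
((U iff R) or (Q and S)) and P = True and False = False
not (((U iff R) or (Q and S)) and P) = not False = True

true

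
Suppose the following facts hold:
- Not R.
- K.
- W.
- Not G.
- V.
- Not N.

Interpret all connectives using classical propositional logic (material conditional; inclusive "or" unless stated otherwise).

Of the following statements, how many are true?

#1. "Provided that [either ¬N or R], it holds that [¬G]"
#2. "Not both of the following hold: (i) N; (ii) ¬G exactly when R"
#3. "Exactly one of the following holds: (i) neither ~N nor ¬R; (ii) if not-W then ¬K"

3

#1: Parsed as (~N | R) -> ~G

~N = ~F = T
~N | R = T | F = T
~G = ~F = T
(~N | R) -> ~G = T -> T = T
So #1 is true.

#2: In symbols: N nand (~G <-> R)

~G = ~F = T
~G <-> R = T <-> F = F
N nand (~G <-> R) = F nand F = T
Thus #2 is true.

#3: This is (~N nor ~R) xor (~W -> ~K).

~N = ~F = T
~R = ~F = T
~N nor ~R = T nor T = F
~W = ~T = F
~K = ~T = F
~W -> ~K = F -> F = T
(~N nor ~R) xor (~W -> ~K) = F xor T = T
So #3 is true.

Count: 3.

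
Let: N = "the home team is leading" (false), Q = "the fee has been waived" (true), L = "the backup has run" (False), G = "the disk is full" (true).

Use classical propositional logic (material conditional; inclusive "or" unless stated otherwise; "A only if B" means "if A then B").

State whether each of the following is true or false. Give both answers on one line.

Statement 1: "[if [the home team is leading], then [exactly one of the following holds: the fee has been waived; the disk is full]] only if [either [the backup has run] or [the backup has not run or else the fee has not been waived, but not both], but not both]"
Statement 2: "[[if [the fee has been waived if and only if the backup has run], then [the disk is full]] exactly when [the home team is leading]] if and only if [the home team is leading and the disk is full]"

Statement 1 true / Statement 2 true

Statement 1: This is (N → (Q ⊕ G)) → (L ⊕ (¬L ⊕ ¬Q)).

Q ⊕ G = T ⊕ T = F
N → (Q ⊕ G) = F → F = T
¬L = ¬F = T
¬Q = ¬T = F
¬L ⊕ ¬Q = T ⊕ F = T
L ⊕ (¬L ⊕ ¬Q) = F ⊕ T = T
(N → (Q ⊕ G)) → (L ⊕ (¬L ⊕ ¬Q)) = T → T = T
Hence Statement 1 is true.

Statement 2: Parsed as (((Q ↔ L) → G) ↔ N) ↔ (N ∧ G)

Q ↔ L = T ↔ F = F
(Q ↔ L) → G = F → T = T
((Q ↔ L) → G) ↔ N = T ↔ F = F
N ∧ G = F ∧ T = F
(((Q ↔ L) → G) ↔ N) ↔ (N ∧ G) = F ↔ F = T
Hence Statement 2 is true.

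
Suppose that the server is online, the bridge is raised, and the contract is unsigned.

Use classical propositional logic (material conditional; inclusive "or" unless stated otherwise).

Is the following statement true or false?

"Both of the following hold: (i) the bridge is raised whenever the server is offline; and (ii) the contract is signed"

The statement is false.

Let D = "the server is online" (True), S = "the bridge is raised" (True), Q = "the contract is signed" (False).
Parsed as (not D -> S) and Q

not D = not True = False
not D -> S = False -> True = True
(not D -> S) and Q = True and False = False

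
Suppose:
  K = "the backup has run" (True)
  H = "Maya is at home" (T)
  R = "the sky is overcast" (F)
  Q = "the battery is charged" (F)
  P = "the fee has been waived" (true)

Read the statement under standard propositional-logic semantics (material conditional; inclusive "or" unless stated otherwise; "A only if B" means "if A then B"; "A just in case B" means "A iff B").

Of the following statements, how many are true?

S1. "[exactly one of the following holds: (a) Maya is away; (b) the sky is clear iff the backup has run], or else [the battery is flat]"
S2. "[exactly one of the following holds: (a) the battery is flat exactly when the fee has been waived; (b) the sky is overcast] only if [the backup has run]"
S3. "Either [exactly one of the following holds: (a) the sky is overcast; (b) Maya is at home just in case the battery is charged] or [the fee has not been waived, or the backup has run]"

S1: In symbols: (~H xor (~R <-> K)) | ~Q

~H = ~T = F
~R = ~F = T
~R <-> K = T <-> T = T
~H xor (~R <-> K) = F xor T = T
~Q = ~F = T
(~H xor (~R <-> K)) | ~Q = T | T = T
Thus S1 is true.

S2: Formalization: ((~Q <-> P) xor R) -> K

~Q = ~F = T
~Q <-> P = T <-> T = T
(~Q <-> P) xor R = T xor F = T
((~Q <-> P) xor R) -> K = T -> T = T
Hence S2 is true.

S3: In symbols: (R xor (H <-> Q)) | (~P | K)

H <-> Q = T <-> F = F
R xor (H <-> Q) = F xor F = F
~P = ~T = F
~P | K = F | T = T
(R xor (H <-> Q)) | (~P | K) = F | T = T
Hence S3 is true.

True statements: 3 (S1, S2, S3).

3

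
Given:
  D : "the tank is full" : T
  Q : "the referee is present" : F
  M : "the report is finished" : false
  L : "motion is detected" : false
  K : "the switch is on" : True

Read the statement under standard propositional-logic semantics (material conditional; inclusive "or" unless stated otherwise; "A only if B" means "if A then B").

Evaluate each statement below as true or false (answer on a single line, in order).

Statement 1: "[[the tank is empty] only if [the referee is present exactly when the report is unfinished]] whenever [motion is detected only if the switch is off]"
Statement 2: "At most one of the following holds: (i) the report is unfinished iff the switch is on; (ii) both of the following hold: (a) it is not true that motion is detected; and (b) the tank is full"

Statement 1 true / Statement 2 false

Statement 1: Parsed as (L -> ~K) -> (~D -> (Q <-> ~M))

~K = ~T = F
L -> ~K = F -> F = T
~D = ~T = F
~M = ~F = T
Q <-> ~M = F <-> T = F
~D -> (Q <-> ~M) = F -> F = T
(L -> ~K) -> (~D -> (Q <-> ~M)) = T -> T = T
Hence Statement 1 is true.

Statement 2: In symbols: (~M <-> K) nand (~L & D)

~M = ~F = T
~M <-> K = T <-> T = T
~L = ~F = T
~L & D = T & T = T
(~M <-> K) nand (~L & D) = T nand T = F
Thus Statement 2 is false.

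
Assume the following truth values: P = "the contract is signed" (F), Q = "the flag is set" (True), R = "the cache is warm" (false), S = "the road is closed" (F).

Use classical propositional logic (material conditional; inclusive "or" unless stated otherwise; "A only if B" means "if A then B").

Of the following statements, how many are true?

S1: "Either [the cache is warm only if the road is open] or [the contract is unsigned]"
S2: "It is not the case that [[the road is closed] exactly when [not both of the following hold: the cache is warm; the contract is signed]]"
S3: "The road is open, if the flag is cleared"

3

S1: Formalization: (R → ¬S) ∨ ¬P

¬S = ¬F = T
R → ¬S = F → T = T
¬P = ¬F = T
(R → ¬S) ∨ ¬P = T ∨ T = T
Thus S1 is true.

S2: Formalization: ¬(S ↔ (R ↑ P))

R ↑ P = F ↑ F = T
S ↔ (R ↑ P) = F ↔ T = F
¬(S ↔ (R ↑ P)) = ¬F = T
So S2 is true.

S3: This is ¬Q → ¬S.

¬Q = ¬T = F
¬S = ¬F = T
¬Q → ¬S = F → T = T
Hence S3 is true.

Count: 3.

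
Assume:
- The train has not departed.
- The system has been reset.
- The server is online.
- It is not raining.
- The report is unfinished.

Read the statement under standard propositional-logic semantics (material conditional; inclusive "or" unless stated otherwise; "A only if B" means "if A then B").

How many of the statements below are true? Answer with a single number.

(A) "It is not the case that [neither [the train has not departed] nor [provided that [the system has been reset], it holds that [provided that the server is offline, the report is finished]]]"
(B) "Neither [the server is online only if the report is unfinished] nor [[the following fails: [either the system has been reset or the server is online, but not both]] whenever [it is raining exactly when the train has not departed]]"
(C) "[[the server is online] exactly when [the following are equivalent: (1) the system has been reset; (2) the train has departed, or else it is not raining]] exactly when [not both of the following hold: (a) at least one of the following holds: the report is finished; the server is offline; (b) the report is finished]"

2

Let P = "the train has departed" (False), Q = "the system has been reset" (True), R = "the server is online" (True), U = "the report is finished" (False), S = "it is raining" (False).

(A): Parsed as not (not P nor (Q -> (not R -> U)))

not P = not False = True
not R = not True = False
not R -> U = False -> False = True
Q -> (not R -> U) = True -> True = True
not P nor (Q -> (not R -> U)) = True nor True = False
not (not P nor (Q -> (not R -> U))) = not False = True
So (A) is true.

(B): In symbols: (R -> not U) nor ((S iff not P) -> not (Q xor R))

not U = not False = True
R -> not U = True -> True = True
not P = not False = True
S iff not P = False iff True = False
Q xor R = True xor True = False
not (Q xor R) = not False = True
(S iff not P) -> not (Q xor R) = False -> True = True
(R -> not U) nor ((S iff not P) -> not (Q xor R)) = True nor True = False
Thus (B) is false.

(C): In symbols: (R iff (Q iff (P or not S))) iff ((U or not R) nand U)

not S = not False = True
P or not S = False or True = True
Q iff (P or not S) = True iff True = True
R iff (Q iff (P or not S)) = True iff True = True
not R = not True = False
U or not R = False or False = False
(U or not R) nand U = False nand False = True
(R iff (Q iff (P or not S))) iff ((U or not R) nand U) = True iff True = True
Hence (C) is true.

Count: 2.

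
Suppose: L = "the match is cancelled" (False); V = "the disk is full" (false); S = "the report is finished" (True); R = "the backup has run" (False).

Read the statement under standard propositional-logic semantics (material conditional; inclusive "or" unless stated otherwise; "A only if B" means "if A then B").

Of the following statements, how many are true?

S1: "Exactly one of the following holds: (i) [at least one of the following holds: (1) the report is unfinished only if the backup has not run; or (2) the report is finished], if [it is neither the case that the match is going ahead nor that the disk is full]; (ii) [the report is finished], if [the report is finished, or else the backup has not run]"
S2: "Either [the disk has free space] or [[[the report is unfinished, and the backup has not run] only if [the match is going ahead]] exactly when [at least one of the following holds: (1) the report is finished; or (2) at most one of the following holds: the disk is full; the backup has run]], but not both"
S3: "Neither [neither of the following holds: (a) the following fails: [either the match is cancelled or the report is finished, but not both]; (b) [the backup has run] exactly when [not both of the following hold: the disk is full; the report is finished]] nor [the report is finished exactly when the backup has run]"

0

S1: Parsed as ((not L nor V) -> ((not S -> not R) or S)) xor ((S or not R) -> S)

not L = not False = True
not L nor V = True nor False = False
not S = not True = False
not R = not False = True
not S -> not R = False -> True = True
(not S -> not R) or S = True or True = True
(not L nor V) -> ((not S -> not R) or S) = False -> True = True
not R = not False = True
S or not R = True or True = True
(S or not R) -> S = True -> True = True
((not L nor V) -> ((not S -> not R) or S)) xor ((S or not R) -> S) = True xor True = False
Thus S1 is false.

S2: Formalization: not V xor (((not S and not R) -> not L) iff (S or (V nand R)))

not V = not False = True
not S = not True = False
not R = not False = True
not S and not R = False and True = False
not L = not False = True
(not S and not R) -> not L = False -> True = True
V nand R = False nand False = True
S or (V nand R) = True or True = True
((not S and not R) -> not L) iff (S or (V nand R)) = True iff True = True
not V xor (((not S and not R) -> not L) iff (S or (V nand R))) = True xor True = False
Thus S2 is false.

S3: In symbols: (not (L xor S) nor (R iff (V nand S))) nor (S iff R)

L xor S = False xor True = True
not (L xor S) = not True = False
V nand S = False nand True = True
R iff (V nand S) = False iff True = False
not (L xor S) nor (R iff (V nand S)) = False nor False = True
S iff R = True iff False = False
(not (L xor S) nor (R iff (V nand S))) nor (S iff R) = True nor False = False
Hence S3 is false.

Count: 0.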